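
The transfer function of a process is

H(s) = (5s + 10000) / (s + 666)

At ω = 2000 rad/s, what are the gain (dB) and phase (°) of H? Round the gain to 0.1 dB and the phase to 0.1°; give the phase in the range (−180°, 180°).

16.5 dB, -26.6°

Substitute s = j2000:
Numerator: 5(j2000) + 10000 = 10000 + j10000
Denominator: (j2000) + 666 = 666 + j2000
|N| = √(10000² + 10000²) ≈ 14142, ∠N ≈ 45.00°
|D| = √(666² + 2000²) ≈ 2108, ∠D ≈ 71.58°
|H| = 14142 / 2108 ≈ 6.7087
Gain = 20 log₁₀(6.7087) ≈ 16.53 dB
∠H = 45.00° − 71.58° = -26.58°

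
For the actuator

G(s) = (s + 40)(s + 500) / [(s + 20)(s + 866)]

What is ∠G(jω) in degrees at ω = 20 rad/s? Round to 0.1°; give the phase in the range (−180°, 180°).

-17.5°

At s = jω = j20:
zero (s+40): 40 + j20 → |·| = √(40²+20²) = √2000 ≈ 44.721, ∠ = arctan(20/40) ≈ 26.57°
zero (s+500): 500 + j20 → |·| = √(500²+20²) = √250400 ≈ 500.4, ∠ = arctan(20/500) ≈ 2.29°
pole (s+20): 20 + j20 → |·| = √(20²+20²) = √800 ≈ 28.284, ∠ = arctan(20/20) ≈ 45.00°
pole (s+866): 866 + j20 → |·| = √(866²+20²) = √750356 ≈ 866.23, ∠ = arctan(20/866) ≈ 1.32°
∠G = 28.86° − 46.32° = -17.46°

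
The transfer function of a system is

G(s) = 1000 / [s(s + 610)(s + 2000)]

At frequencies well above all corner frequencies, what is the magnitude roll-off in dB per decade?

-60 dB/decade

Each pole contributes −20 dB/decade at high frequency; each zero contributes +20 dB/decade.
Net: 0 zero(s) − 3 pole(s) → -60 dB/decade.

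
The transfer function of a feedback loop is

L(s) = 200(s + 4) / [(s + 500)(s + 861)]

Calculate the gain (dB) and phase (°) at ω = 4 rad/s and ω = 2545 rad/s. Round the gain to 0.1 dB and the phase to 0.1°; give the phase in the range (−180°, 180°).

At s = jω = j4:
zero (s+4): 4 + j4 → |·| = √(4²+4²) = √32 ≈ 5.6569, ∠ = arctan(4/4) ≈ 45.00°
pole (s+500): 500 + j4 → |·| = √(500²+4²) = √250016 ≈ 500.02, ∠ = arctan(4/500) ≈ 0.46°
pole (s+861): 861 + j4 → |·| = √(861²+4²) = √741337 ≈ 861.01, ∠ = arctan(4/861) ≈ 0.27°
|L| = 200 · 5.6569 / 4.3052e+05 ≈ 0.0026279
Gain = 20 log₁₀(0.0026279) ≈ -51.61 dB
∠L = 45.00° − 0.73° = 44.27°

At s = jω = j2545:
zero (s+4): 4 + j2545 → |·| = √(4²+2545²) = √6477041 ≈ 2545, ∠ = arctan(2545/4) ≈ 89.91°
pole (s+500): 500 + j2545 → |·| = √(500²+2545²) = √6727025 ≈ 2593.7, ∠ = arctan(2545/500) ≈ 78.89°
pole (s+861): 861 + j2545 → |·| = √(861²+2545²) = √7218346 ≈ 2686.7, ∠ = arctan(2545/861) ≈ 71.31°
|L| = 200 · 2545 / 6.9685e+06 ≈ 0.073043
Gain = 20 log₁₀(0.073043) ≈ -22.73 dB
∠L = 89.91° − 150.20° = -60.29°

ω = 4: -51.6 dB, 44.3°; ω = 2545: -22.7 dB, -60.3°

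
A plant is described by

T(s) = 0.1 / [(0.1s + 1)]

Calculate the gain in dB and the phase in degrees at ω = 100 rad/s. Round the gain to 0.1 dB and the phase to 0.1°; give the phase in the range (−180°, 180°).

-40.0 dB, -84.3°

At ω = 100 rad/s:
pole (1 + j100·0.1) = 1 + j10 → |·| ≈ 10.05, ∠ ≈ 84.29°
|T| = 0.1 · 1 / (10.05) ≈ 0.0099502
Gain = 20 log₁₀(0.0099502) ≈ -40.04 dB
∠T = (0°) − (84.29°) = -84.29°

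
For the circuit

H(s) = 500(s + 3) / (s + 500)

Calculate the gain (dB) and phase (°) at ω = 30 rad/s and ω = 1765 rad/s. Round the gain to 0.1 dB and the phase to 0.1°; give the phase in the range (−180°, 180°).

ω = 30: 29.6 dB, 80.9°; ω = 1765: 53.6 dB, 15.7°

At s = jω = j30:
zero (s+3): 3 + j30 → |·| = √(3²+30²) = √909 ≈ 30.15, ∠ = arctan(30/3) ≈ 84.29°
pole (s+500): 500 + j30 → |·| = √(500²+30²) = √250900 ≈ 500.9, ∠ = arctan(30/500) ≈ 3.43°
|H| = 500 · 30.15 / 500.9 ≈ 30.096
Gain = 20 log₁₀(30.096) ≈ 29.57 dB
∠H = 84.29° − 3.43° = 80.86°

At s = jω = j1765:
zero (s+3): 3 + j1765 → |·| = √(3²+1765²) = √3115234 ≈ 1765, ∠ = arctan(1765/3) ≈ 89.90°
pole (s+500): 500 + j1765 → |·| = √(500²+1765²) = √3365225 ≈ 1834.5, ∠ = arctan(1765/500) ≈ 74.18°
|H| = 500 · 1765 / 1834.5 ≈ 481.06
Gain = 20 log₁₀(481.06) ≈ 53.64 dB
∠H = 89.90° − 74.18° = 15.72°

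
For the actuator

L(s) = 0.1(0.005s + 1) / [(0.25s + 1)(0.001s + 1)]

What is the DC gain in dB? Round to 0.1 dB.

-20.0 dB

L(0) = 0.1 · 1 / 1 = 0.1
20 log₁₀(0.1) ≈ -20.00 dB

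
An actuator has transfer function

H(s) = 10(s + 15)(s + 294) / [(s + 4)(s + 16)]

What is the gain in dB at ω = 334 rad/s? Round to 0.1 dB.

22.5 dB

At s = jω = j334:
zero (s+15): 15 + j334 → |·| = √(15²+334²) = √111781 ≈ 334.34, ∠ = arctan(334/15) ≈ 87.43°
zero (s+294): 294 + j334 → |·| = √(294²+334²) = √197992 ≈ 444.96, ∠ = arctan(334/294) ≈ 48.64°
pole (s+4): 4 + j334 → |·| = √(4²+334²) = √111572 ≈ 334.02, ∠ = arctan(334/4) ≈ 89.31°
pole (s+16): 16 + j334 → |·| = √(16²+334²) = √111812 ≈ 334.38, ∠ = arctan(334/16) ≈ 87.26°
|H| = 10 · 1.4877e+05 / 1.1169e+05 ≈ 13.32
Gain = 20 log₁₀(13.32) ≈ 22.49 dB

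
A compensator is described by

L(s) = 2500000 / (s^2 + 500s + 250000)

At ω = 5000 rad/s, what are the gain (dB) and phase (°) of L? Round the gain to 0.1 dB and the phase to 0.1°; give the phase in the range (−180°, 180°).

At s = jω = j5000:
quadratic: (j5000)² + 500·j5000 + 250000 = -24750000 + j2500000 → |·| ≈ 2.4876e+07, ∠ ≈ 174.23°
|L| = 2500000 / 2.4876e+07 ≈ 0.1005
Gain = 20 log₁₀(0.1005) ≈ -19.96 dB
∠L = 0.00° − 174.23° = -174.23°

-20.0 dB, -174.2°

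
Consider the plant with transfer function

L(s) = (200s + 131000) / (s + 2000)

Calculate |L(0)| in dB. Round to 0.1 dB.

36.3 dB

L(0) = 131000 / 2000 = 65.5
20 log₁₀(65.5) ≈ 36.32 dB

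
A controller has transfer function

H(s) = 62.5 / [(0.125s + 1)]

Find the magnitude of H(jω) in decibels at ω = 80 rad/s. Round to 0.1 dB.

At ω = 80 rad/s:
pole (1 + j80·0.125) = 1 + j10 → |·| ≈ 10.05, ∠ ≈ 84.29°
|H| = 62.5 · 1 / (10.05) ≈ 6.2189
Gain = 20 log₁₀(6.2189) ≈ 15.87 dB

15.9 dB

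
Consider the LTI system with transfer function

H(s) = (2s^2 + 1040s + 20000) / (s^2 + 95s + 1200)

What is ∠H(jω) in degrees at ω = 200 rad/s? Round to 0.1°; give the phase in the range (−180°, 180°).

-47.8°

Substitute s = j200:
Numerator: 2(j200)^2 + 1040(j200) + 20000 = -60000 + j208000
Denominator: (j200)^2 + 95(j200) + 1200 = -38800 + j19000
|N| = √(60000² + 208000²) ≈ 2.1648e+05, ∠N ≈ 106.09°
|D| = √(38800² + 19000²) ≈ 43202, ∠D ≈ 153.91°
∠H = 106.09° − 153.91° = -47.82°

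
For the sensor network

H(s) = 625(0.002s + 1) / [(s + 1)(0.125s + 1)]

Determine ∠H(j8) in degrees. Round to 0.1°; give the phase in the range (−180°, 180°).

-127.0°

At ω = 8 rad/s:
zero (1 + j8·0.002) = 1 + j0.016 → |·| ≈ 1.0001, ∠ ≈ 0.92°
pole (1 + j8·1) = 1 + j8 → |·| ≈ 8.0623, ∠ ≈ 82.87°
pole (1 + j8·0.125) = 1 + j1 → |·| ≈ 1.4142, ∠ ≈ 45.00°
∠H = (0.92°) − (82.87° + 45.00°) = -126.95°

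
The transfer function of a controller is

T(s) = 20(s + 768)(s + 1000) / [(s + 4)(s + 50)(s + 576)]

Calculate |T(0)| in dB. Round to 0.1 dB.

T(0) = 20·768·1000 / (4·50·576) ≈ 133.33
20 log₁₀(133.33) ≈ 42.50 dB

42.5 dB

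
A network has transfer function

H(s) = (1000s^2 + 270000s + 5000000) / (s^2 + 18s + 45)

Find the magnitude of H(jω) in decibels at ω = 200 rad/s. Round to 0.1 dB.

64.1 dB

Substitute s = j200:
Numerator: 1000(j200)^2 + 270000(j200) + 5000000 = -35000000 + j54000000
Denominator: (j200)^2 + 18(j200) + 45 = -39955 + j3600
|N| = √(35000000² + 54000000²) ≈ 6.4351e+07, ∠N ≈ 122.95°
|D| = √(39955² + 3600²) ≈ 40117, ∠D ≈ 174.85°
|H| = 6.4351e+07 / 40117 ≈ 1604.1
Gain = 20 log₁₀(1604.1) ≈ 64.10 dB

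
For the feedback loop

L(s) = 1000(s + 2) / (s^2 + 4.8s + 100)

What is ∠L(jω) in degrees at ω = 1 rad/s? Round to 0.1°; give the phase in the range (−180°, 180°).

At s = jω = j1:
zero (s+2): 2 + j1 → |·| = √(2²+1²) = √5 ≈ 2.2361, ∠ = arctan(1/2) ≈ 26.57°
quadratic: (j1)² + 4.8·j1 + 100 = 99 + j4.8 → |·| ≈ 99.116, ∠ ≈ 2.78°
∠L = 26.57° − 2.78° = 23.79°

23.8°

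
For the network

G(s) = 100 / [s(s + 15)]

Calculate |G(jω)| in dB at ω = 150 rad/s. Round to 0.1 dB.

-47.1 dB

At s = jω = j150:
pole (s+15): 15 + j150 → |·| = √(15²+150²) = √22725 ≈ 150.75, ∠ = arctan(150/15) ≈ 84.29°
pole at origin: |s| = 150, ∠ = 90.00° (in denominator)
|G| = 100 / 22612 ≈ 0.0044224
Gain = 20 log₁₀(0.0044224) ≈ -47.09 dB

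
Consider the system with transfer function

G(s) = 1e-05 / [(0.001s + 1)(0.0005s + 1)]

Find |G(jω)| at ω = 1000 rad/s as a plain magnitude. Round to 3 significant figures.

At ω = 1000 rad/s:
pole (1 + j1000·0.001) = 1 + j1 → |·| ≈ 1.4142, ∠ ≈ 45.00°
pole (1 + j1000·0.0005) = 1 + j0.5 → |·| ≈ 1.118, ∠ ≈ 26.57°
|G| = 1e-05 · 1 / (1.4142 · 1.118) ≈ 6.3248e-06

6.32e-06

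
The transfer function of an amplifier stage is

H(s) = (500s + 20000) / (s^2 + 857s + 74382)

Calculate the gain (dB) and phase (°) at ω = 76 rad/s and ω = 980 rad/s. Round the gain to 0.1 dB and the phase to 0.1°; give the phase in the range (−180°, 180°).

Substitute s = j76:
Numerator: 500(j76) + 20000 = 20000 + j38000
Denominator: (j76)^2 + 857(j76) + 74382 = 68606 + j65132
|N| = √(20000² + 38000²) ≈ 42942, ∠N ≈ 62.24°
|D| = √(68606² + 65132²) ≈ 94599, ∠D ≈ 43.51°
|H| = 42942 / 94599 ≈ 0.45394
Gain = 20 log₁₀(0.45394) ≈ -6.86 dB
∠H = 62.24° − 43.51° = 18.73°

Substitute s = j980:
Numerator: 500(j980) + 20000 = 20000 + j490000
Denominator: (j980)^2 + 857(j980) + 74382 = -886018 + j839860
|N| = √(20000² + 490000²) ≈ 4.9041e+05, ∠N ≈ 87.66°
|D| = √(886018² + 839860²) ≈ 1.2208e+06, ∠D ≈ 136.53°
|H| = 4.9041e+05 / 1.2208e+06 ≈ 0.40171
Gain = 20 log₁₀(0.40171) ≈ -7.92 dB
∠H = 87.66° − 136.53° = -48.87°

ω = 76: -6.9 dB, 18.7°; ω = 980: -7.9 dB, -48.9°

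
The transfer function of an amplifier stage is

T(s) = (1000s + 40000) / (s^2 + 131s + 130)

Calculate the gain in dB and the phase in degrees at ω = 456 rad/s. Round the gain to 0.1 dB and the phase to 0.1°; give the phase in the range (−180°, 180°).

Substitute s = j456:
Numerator: 1000(j456) + 40000 = 40000 + j456000
Denominator: (j456)^2 + 131(j456) + 130 = -207806 + j59736
|N| = √(40000² + 456000²) ≈ 4.5775e+05, ∠N ≈ 84.99°
|D| = √(207806² + 59736²) ≈ 2.1622e+05, ∠D ≈ 163.96°
|T| = 4.5775e+05 / 2.1622e+05 ≈ 2.1171
Gain = 20 log₁₀(2.1171) ≈ 6.51 dB
∠T = 84.99° − 163.96° = -78.97°

6.5 dB, -79.0°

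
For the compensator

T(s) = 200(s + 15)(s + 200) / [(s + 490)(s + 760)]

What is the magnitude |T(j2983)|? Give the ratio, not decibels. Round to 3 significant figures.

192

At s = jω = j2983:
zero (s+15): 15 + j2983 → |·| = √(15²+2983²) = √8898514 ≈ 2983, ∠ = arctan(2983/15) ≈ 89.71°
zero (s+200): 200 + j2983 → |·| = √(200²+2983²) = √8938289 ≈ 2989.7, ∠ = arctan(2983/200) ≈ 86.16°
pole (s+490): 490 + j2983 → |·| = √(490²+2983²) = √9138389 ≈ 3023, ∠ = arctan(2983/490) ≈ 80.67°
pole (s+760): 760 + j2983 → |·| = √(760²+2983²) = √9475889 ≈ 3078.3, ∠ = arctan(2983/760) ≈ 75.71°
|T| = 200 · 8.9183e+06 / 9.3057e+06 ≈ 191.67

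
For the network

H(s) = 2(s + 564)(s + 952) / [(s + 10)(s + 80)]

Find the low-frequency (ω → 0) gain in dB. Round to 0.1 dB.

62.6 dB

H(0) = 2·564·952 / (10·80) ≈ 1342.3
20 log₁₀(1342.3) ≈ 62.56 dB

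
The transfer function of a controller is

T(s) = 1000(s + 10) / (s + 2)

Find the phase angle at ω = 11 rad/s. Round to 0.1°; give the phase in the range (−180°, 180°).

At s = jω = j11:
zero (s+10): 10 + j11 → |·| = √(10²+11²) = √221 ≈ 14.866, ∠ = arctan(11/10) ≈ 47.73°
pole (s+2): 2 + j11 → |·| = √(2²+11²) = √125 ≈ 11.18, ∠ = arctan(11/2) ≈ 79.70°
∠T = 47.73° − 79.70° = -31.97°

-32.0°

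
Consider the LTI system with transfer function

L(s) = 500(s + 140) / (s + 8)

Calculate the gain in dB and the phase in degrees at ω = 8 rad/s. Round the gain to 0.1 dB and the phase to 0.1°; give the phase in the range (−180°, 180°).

At s = jω = j8:
zero (s+140): 140 + j8 → |·| = √(140²+8²) = √19664 ≈ 140.23, ∠ = arctan(8/140) ≈ 3.27°
pole (s+8): 8 + j8 → |·| = √(8²+8²) = √128 ≈ 11.314, ∠ = arctan(8/8) ≈ 45.00°
|L| = 500 · 140.23 / 11.314 ≈ 6197.2
Gain = 20 log₁₀(6197.2) ≈ 75.84 dB
∠L = 3.27° − 45.00° = -41.73°

75.8 dB, -41.7°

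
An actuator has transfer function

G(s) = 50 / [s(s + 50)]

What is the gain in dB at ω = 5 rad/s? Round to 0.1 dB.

At s = jω = j5:
pole (s+50): 50 + j5 → |·| = √(50²+5²) = √2525 ≈ 50.249, ∠ = arctan(5/50) ≈ 5.71°
pole at origin: |s| = 5, ∠ = 90.00° (in denominator)
|G| = 50 / 251.25 ≈ 0.199
Gain = 20 log₁₀(0.199) ≈ -14.02 dB

-14.0 dB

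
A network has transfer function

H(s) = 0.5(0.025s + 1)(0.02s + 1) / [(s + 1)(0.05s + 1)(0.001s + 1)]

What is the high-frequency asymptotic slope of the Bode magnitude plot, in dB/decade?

Each pole contributes −20 dB/decade at high frequency; each zero contributes +20 dB/decade.
Net: 2 zero(s) − 3 pole(s) → -20 dB/decade.

-20 dB/decade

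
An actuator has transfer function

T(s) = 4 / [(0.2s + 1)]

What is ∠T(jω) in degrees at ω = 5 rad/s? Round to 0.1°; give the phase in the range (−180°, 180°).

-45.0°

At ω = 5 rad/s:
pole (1 + j5·0.2) = 1 + j1 → |·| ≈ 1.4142, ∠ ≈ 45.00°
∠T = (0°) − (45.00°) = -45.00°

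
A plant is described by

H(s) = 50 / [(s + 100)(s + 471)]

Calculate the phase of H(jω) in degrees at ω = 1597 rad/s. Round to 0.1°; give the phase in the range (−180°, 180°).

At s = jω = j1597:
pole (s+100): 100 + j1597 → |·| = √(100²+1597²) = √2560409 ≈ 1600.1, ∠ = arctan(1597/100) ≈ 86.42°
pole (s+471): 471 + j1597 → |·| = √(471²+1597²) = √2772250 ≈ 1665, ∠ = arctan(1597/471) ≈ 73.57°
∠H = 0.00° − 159.99° = -159.99°

-160.0°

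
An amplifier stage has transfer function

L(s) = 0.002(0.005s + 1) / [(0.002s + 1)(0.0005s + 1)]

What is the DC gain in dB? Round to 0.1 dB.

-54.0 dB

L(0) = 0.002 · 1 / 1 = 0.002
20 log₁₀(0.002) ≈ -53.98 dB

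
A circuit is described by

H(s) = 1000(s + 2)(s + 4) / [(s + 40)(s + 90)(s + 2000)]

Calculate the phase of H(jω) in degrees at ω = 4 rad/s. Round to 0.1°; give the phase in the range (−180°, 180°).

100.1°

At s = jω = j4:
zero (s+2): 2 + j4 → |·| = √(2²+4²) = √20 ≈ 4.4721, ∠ = arctan(4/2) ≈ 63.43°
zero (s+4): 4 + j4 → |·| = √(4²+4²) = √32 ≈ 5.6569, ∠ = arctan(4/4) ≈ 45.00°
pole (s+40): 40 + j4 → |·| = √(40²+4²) = √1616 ≈ 40.2, ∠ = arctan(4/40) ≈ 5.71°
pole (s+90): 90 + j4 → |·| = √(90²+4²) = √8116 ≈ 90.089, ∠ = arctan(4/90) ≈ 2.54°
pole (s+2000): 2000 + j4 → |·| = √(2000²+4²) = √4000016 ≈ 2000, ∠ = arctan(4/2000) ≈ 0.11°
∠H = 108.43° − 8.36° = 100.07°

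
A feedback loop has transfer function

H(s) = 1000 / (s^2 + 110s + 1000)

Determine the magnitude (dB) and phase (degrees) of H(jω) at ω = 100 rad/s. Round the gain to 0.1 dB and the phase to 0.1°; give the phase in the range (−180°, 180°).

Substitute s = j100:
Numerator: 1000 = 1000 + j0
Denominator: (j100)^2 + 110(j100) + 1000 = -9000 + j11000
|N| = √(1000² + 0²) ≈ 1000, ∠N ≈ 0.00°
|D| = √(9000² + 11000²) ≈ 14213, ∠D ≈ 129.29°
|H| = 1000 / 14213 ≈ 0.070358
Gain = 20 log₁₀(0.070358) ≈ -23.05 dB
∠H = 0.00° − 129.29° = -129.29°

-23.1 dB, -129.3°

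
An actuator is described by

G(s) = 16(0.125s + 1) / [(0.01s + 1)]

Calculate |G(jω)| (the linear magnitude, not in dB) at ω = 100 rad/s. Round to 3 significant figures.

At ω = 100 rad/s:
zero (1 + j100·0.125) = 1 + j12.5 → |·| ≈ 12.54, ∠ ≈ 85.43°
pole (1 + j100·0.01) = 1 + j1 → |·| ≈ 1.4142, ∠ ≈ 45.00°
|G| = 16 · 12.54 / (1.4142) ≈ 141.88

142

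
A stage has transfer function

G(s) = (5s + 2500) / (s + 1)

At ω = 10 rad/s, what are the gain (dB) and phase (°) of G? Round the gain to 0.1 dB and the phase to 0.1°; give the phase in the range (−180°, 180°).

47.9 dB, -83.1°

Substitute s = j10:
Numerator: 5(j10) + 2500 = 2500 + j50
Denominator: (j10) + 1 = 1 + j10
|N| = √(2500² + 50²) ≈ 2500.5, ∠N ≈ 1.15°
|D| = √(1² + 10²) ≈ 10.05, ∠D ≈ 84.29°
|G| = 2500.5 / 10.05 ≈ 248.81
Gain = 20 log₁₀(248.81) ≈ 47.92 dB
∠G = 1.15° − 84.29° = -83.14°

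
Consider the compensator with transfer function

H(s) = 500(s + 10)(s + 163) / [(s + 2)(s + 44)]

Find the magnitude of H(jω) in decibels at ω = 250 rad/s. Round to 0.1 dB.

At s = jω = j250:
zero (s+10): 10 + j250 → |·| = √(10²+250²) = √62600 ≈ 250.2, ∠ = arctan(250/10) ≈ 87.71°
zero (s+163): 163 + j250 → |·| = √(163²+250²) = √89069 ≈ 298.44, ∠ = arctan(250/163) ≈ 56.90°
pole (s+2): 2 + j250 → |·| = √(2²+250²) = √62504 ≈ 250.01, ∠ = arctan(250/2) ≈ 89.54°
pole (s+44): 44 + j250 → |·| = √(44²+250²) = √64436 ≈ 253.84, ∠ = arctan(250/44) ≈ 80.02°
|H| = 500 · 74670 / 63463 ≈ 588.3
Gain = 20 log₁₀(588.3) ≈ 55.39 dB

55.4 dB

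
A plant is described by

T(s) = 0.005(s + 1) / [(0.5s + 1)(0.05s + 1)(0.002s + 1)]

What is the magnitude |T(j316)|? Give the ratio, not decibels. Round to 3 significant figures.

0.000534

At ω = 316 rad/s:
zero (1 + j316·1) = 1 + j316 → |·| ≈ 316, ∠ ≈ 89.82°
pole (1 + j316·0.5) = 1 + j158 → |·| ≈ 158, ∠ ≈ 89.64°
pole (1 + j316·0.05) = 1 + j15.8 → |·| ≈ 15.832, ∠ ≈ 86.38°
pole (1 + j316·0.002) = 1 + j0.632 → |·| ≈ 1.183, ∠ ≈ 32.29°
|T| = 0.005 · 316 / (158 · 15.832 · 1.183) ≈ 0.00053392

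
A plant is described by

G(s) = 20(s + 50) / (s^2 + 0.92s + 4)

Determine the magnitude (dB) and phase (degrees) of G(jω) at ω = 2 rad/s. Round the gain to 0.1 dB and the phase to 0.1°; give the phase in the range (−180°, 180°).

54.7 dB, -87.7°

At s = jω = j2:
zero (s+50): 50 + j2 → |·| = √(50²+2²) = √2504 ≈ 50.04, ∠ = arctan(2/50) ≈ 2.29°
quadratic: (j2)² + 0.92·j2 + 4 = 0 + j1.84 → |·| ≈ 1.84, ∠ ≈ 90.00°
|G| = 20 · 50.04 / 1.84 ≈ 543.91
Gain = 20 log₁₀(543.91) ≈ 54.71 dB
∠G = 2.29° − 90.00° = -87.71°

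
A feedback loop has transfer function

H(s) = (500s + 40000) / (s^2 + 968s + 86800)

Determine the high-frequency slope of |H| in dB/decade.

Each pole contributes −20 dB/decade at high frequency; each zero contributes +20 dB/decade.
Net: 1 zero(s) − 2 pole(s) → -20 dB/decade.

-20 dB/decade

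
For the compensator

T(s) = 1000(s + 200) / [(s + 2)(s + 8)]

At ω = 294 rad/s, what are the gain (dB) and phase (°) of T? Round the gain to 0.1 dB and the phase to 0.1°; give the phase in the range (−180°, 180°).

12.3 dB, -122.3°

At s = jω = j294:
zero (s+200): 200 + j294 → |·| = √(200²+294²) = √126436 ≈ 355.58, ∠ = arctan(294/200) ≈ 55.77°
pole (s+2): 2 + j294 → |·| = √(2²+294²) = √86440 ≈ 294.01, ∠ = arctan(294/2) ≈ 89.61°
pole (s+8): 8 + j294 → |·| = √(8²+294²) = √86500 ≈ 294.11, ∠ = arctan(294/8) ≈ 88.44°
|T| = 1000 · 355.58 / 86471 ≈ 4.1121
Gain = 20 log₁₀(4.1121) ≈ 12.28 dB
∠T = 55.77° − 178.05° = -122.28°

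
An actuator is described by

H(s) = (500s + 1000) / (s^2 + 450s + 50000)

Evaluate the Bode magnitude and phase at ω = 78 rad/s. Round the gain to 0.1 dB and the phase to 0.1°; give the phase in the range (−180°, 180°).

Substitute s = j78:
Numerator: 500(j78) + 1000 = 1000 + j39000
Denominator: (j78)^2 + 450(j78) + 50000 = 43916 + j35100
|N| = √(1000² + 39000²) ≈ 39013, ∠N ≈ 88.53°
|D| = √(43916² + 35100²) ≈ 56219, ∠D ≈ 38.63°
|H| = 39013 / 56219 ≈ 0.69395
Gain = 20 log₁₀(0.69395) ≈ -3.17 dB
∠H = 88.53° − 38.63° = 49.90°

-3.2 dB, 49.9°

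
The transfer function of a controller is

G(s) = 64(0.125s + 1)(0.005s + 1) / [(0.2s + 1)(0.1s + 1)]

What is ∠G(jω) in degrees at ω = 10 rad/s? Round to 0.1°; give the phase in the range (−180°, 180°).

At ω = 10 rad/s:
zero (1 + j10·0.125) = 1 + j1.25 → |·| ≈ 1.6008, ∠ ≈ 51.34°
zero (1 + j10·0.005) = 1 + j0.05 → |·| ≈ 1.0012, ∠ ≈ 2.86°
pole (1 + j10·0.2) = 1 + j2 → |·| ≈ 2.2361, ∠ ≈ 63.43°
pole (1 + j10·0.1) = 1 + j1 → |·| ≈ 1.4142, ∠ ≈ 45.00°
∠G = (51.34° + 2.86°) − (63.43° + 45.00°) = -54.23°

-54.2°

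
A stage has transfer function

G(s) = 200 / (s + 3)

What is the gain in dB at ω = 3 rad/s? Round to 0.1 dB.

33.5 dB

At s = jω = j3:
pole (s+3): 3 + j3 → |·| = √(3²+3²) = √18 ≈ 4.2426, ∠ = arctan(3/3) ≈ 45.00°
|G| = 200 / 4.2426 ≈ 47.141
Gain = 20 log₁₀(47.141) ≈ 33.47 dB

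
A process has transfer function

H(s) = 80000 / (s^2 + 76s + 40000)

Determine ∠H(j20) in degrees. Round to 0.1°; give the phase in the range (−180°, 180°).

-2.2°

At s = jω = j20:
quadratic: (j20)² + 76·j20 + 40000 = 39600 + j1520 → |·| ≈ 39629, ∠ ≈ 2.20°
∠H = 0.00° − 2.20° = -2.20°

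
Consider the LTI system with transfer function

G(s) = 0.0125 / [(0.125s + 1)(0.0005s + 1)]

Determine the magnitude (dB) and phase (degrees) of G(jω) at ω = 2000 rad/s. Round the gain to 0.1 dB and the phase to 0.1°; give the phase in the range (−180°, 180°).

-89.0 dB, -134.8°

At ω = 2000 rad/s:
pole (1 + j2000·0.125) = 1 + j250 → |·| ≈ 250, ∠ ≈ 89.77°
pole (1 + j2000·0.0005) = 1 + j1 → |·| ≈ 1.4142, ∠ ≈ 45.00°
|G| = 0.0125 · 1 / (250 · 1.4142) ≈ 3.5356e-05
Gain = 20 log₁₀(3.5356e-05) ≈ -89.03 dB
∠G = (0°) − (89.77° + 45.00°) = -134.77°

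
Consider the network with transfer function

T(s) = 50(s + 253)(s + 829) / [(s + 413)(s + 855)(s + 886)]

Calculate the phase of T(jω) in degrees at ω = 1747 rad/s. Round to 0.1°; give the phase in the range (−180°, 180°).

At s = jω = j1747:
zero (s+253): 253 + j1747 → |·| = √(253²+1747²) = √3116018 ≈ 1765.2, ∠ = arctan(1747/253) ≈ 81.76°
zero (s+829): 829 + j1747 → |·| = √(829²+1747²) = √3739250 ≈ 1933.7, ∠ = arctan(1747/829) ≈ 64.61°
pole (s+413): 413 + j1747 → |·| = √(413²+1747²) = √3222578 ≈ 1795.2, ∠ = arctan(1747/413) ≈ 76.70°
pole (s+855): 855 + j1747 → |·| = √(855²+1747²) = √3783034 ≈ 1945, ∠ = arctan(1747/855) ≈ 63.92°
pole (s+886): 886 + j1747 → |·| = √(886²+1747²) = √3837005 ≈ 1958.8, ∠ = arctan(1747/886) ≈ 63.11°
∠T = 146.37° − 203.73° = -57.36°

-57.4°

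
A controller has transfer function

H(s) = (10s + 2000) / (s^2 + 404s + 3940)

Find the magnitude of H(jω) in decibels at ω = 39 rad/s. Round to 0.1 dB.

Substitute s = j39:
Numerator: 10(j39) + 2000 = 2000 + j390
Denominator: (j39)^2 + 404(j39) + 3940 = 2419 + j15756
|N| = √(2000² + 390²) ≈ 2037.7, ∠N ≈ 11.03°
|D| = √(2419² + 15756²) ≈ 15941, ∠D ≈ 81.27°
|H| = 2037.7 / 15941 ≈ 0.12783
Gain = 20 log₁₀(0.12783) ≈ -17.87 dB

-17.9 dB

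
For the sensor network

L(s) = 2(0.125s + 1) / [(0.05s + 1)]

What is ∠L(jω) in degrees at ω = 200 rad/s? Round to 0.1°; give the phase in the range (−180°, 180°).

3.4°

At ω = 200 rad/s:
zero (1 + j200·0.125) = 1 + j25 → |·| ≈ 25.02, ∠ ≈ 87.71°
pole (1 + j200·0.05) = 1 + j10 → |·| ≈ 10.05, ∠ ≈ 84.29°
∠L = (87.71°) − (84.29°) = 3.42°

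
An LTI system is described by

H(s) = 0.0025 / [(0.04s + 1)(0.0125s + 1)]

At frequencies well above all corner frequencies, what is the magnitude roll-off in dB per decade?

Each pole contributes −20 dB/decade at high frequency; each zero contributes +20 dB/decade.
Net: 0 zero(s) − 2 pole(s) → -40 dB/decade.

-40 dB/decade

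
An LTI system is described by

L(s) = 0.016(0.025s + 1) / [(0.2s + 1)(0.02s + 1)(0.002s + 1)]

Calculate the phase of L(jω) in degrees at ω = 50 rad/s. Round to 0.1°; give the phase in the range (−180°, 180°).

-83.7°

At ω = 50 rad/s:
zero (1 + j50·0.025) = 1 + j1.25 → |·| ≈ 1.6008, ∠ ≈ 51.34°
pole (1 + j50·0.2) = 1 + j10 → |·| ≈ 10.05, ∠ ≈ 84.29°
pole (1 + j50·0.02) = 1 + j1 → |·| ≈ 1.4142, ∠ ≈ 45.00°
pole (1 + j50·0.002) = 1 + j0.1 → |·| ≈ 1.005, ∠ ≈ 5.71°
∠L = (51.34°) − (84.29° + 45.00° + 5.71°) = -83.66°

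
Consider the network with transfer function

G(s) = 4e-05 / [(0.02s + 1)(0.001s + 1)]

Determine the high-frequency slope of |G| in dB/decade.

Each pole contributes −20 dB/decade at high frequency; each zero contributes +20 dB/decade.
Net: 0 zero(s) − 2 pole(s) → -40 dB/decade.

-40 dB/decade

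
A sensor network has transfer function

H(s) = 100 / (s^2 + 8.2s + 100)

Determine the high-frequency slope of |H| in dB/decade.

-40 dB/decade

Each pole contributes −20 dB/decade at high frequency; each zero contributes +20 dB/decade.
Net: 0 zero(s) − 2 pole(s) → -40 dB/decade.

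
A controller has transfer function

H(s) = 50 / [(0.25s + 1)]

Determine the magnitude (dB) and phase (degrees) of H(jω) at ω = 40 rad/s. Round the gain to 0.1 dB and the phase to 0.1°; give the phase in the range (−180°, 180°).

13.9 dB, -84.3°

At ω = 40 rad/s:
pole (1 + j40·0.25) = 1 + j10 → |·| ≈ 10.05, ∠ ≈ 84.29°
|H| = 50 · 1 / (10.05) ≈ 4.9751
Gain = 20 log₁₀(4.9751) ≈ 13.94 dB
∠H = (0°) − (84.29°) = -84.29°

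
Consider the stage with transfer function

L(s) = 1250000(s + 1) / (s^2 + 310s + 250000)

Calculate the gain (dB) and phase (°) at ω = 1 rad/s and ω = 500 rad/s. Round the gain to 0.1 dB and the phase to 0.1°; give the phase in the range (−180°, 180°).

ω = 1: 17.0 dB, 44.9°; ω = 500: 72.1 dB, -0.1°

At s = jω = j1:
zero (s+1): 1 + j1 → |·| = √(1²+1²) = √2 ≈ 1.4142, ∠ = arctan(1/1) ≈ 45.00°
quadratic: (j1)² + 310·j1 + 250000 = 249999 + j310 → |·| ≈ 2.5e+05, ∠ ≈ 0.07°
|L| = 1250000 · 1.4142 / 2.5e+05 ≈ 7.071
Gain = 20 log₁₀(7.071) ≈ 16.99 dB
∠L = 45.00° − 0.07° = 44.93°

At s = jω = j500:
zero (s+1): 1 + j500 → |·| = √(1²+500²) = √250001 ≈ 500, ∠ = arctan(500/1) ≈ 89.89°
quadratic: (j500)² + 310·j500 + 250000 = 0 + j155000 → |·| ≈ 1.55e+05, ∠ ≈ 90.00°
|L| = 1250000 · 500 / 1.55e+05 ≈ 4032.3
Gain = 20 log₁₀(4032.3) ≈ 72.11 dB
∠L = 89.89° − 90.00° = -0.11°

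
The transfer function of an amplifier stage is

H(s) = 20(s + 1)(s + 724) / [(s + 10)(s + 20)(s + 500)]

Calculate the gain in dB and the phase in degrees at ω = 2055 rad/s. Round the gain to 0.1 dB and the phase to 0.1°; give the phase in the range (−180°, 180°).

At s = jω = j2055:
zero (s+1): 1 + j2055 → |·| = √(1²+2055²) = √4223026 ≈ 2055, ∠ = arctan(2055/1) ≈ 89.97°
zero (s+724): 724 + j2055 → |·| = √(724²+2055²) = √4747201 ≈ 2178.8, ∠ = arctan(2055/724) ≈ 70.59°
pole (s+10): 10 + j2055 → |·| = √(10²+2055²) = √4223125 ≈ 2055, ∠ = arctan(2055/10) ≈ 89.72°
pole (s+20): 20 + j2055 → |·| = √(20²+2055²) = √4223425 ≈ 2055.1, ∠ = arctan(2055/20) ≈ 89.44°
pole (s+500): 500 + j2055 → |·| = √(500²+2055²) = √4473025 ≈ 2115, ∠ = arctan(2055/500) ≈ 76.33°
|H| = 20 · 4.4774e+06 / 8.9321e+09 ≈ 0.010025
Gain = 20 log₁₀(0.010025) ≈ -39.98 dB
∠H = 160.56° − 255.49° = -94.93°

-40.0 dB, -94.9°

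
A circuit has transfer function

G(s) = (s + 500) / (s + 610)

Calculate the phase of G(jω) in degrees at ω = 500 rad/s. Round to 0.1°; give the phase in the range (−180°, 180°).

At s = jω = j500:
zero (s+500): 500 + j500 → |·| = √(500²+500²) = √500000 ≈ 707.11, ∠ = arctan(500/500) ≈ 45.00°
pole (s+610): 610 + j500 → |·| = √(610²+500²) = √622100 ≈ 788.73, ∠ = arctan(500/610) ≈ 39.34°
∠G = 45.00° − 39.34° = 5.66°

5.7°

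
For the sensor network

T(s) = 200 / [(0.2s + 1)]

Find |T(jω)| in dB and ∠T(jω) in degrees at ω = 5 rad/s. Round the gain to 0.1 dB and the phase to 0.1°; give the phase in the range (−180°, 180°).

At ω = 5 rad/s:
pole (1 + j5·0.2) = 1 + j1 → |·| ≈ 1.4142, ∠ ≈ 45.00°
|T| = 200 · 1 / (1.4142) ≈ 141.42
Gain = 20 log₁₀(141.42) ≈ 43.01 dB
∠T = (0°) − (45.00°) = -45.00°

43.0 dB, -45.0°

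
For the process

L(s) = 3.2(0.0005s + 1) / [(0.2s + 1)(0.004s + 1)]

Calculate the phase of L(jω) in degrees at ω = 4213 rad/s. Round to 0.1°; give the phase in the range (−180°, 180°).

At ω = 4213 rad/s:
zero (1 + j4213·0.0005) = 1 + j2.1065 → |·| ≈ 2.3318, ∠ ≈ 64.61°
pole (1 + j4213·0.2) = 1 + j842.6 → |·| ≈ 842.6, ∠ ≈ 89.93°
pole (1 + j4213·0.004) = 1 + j16.852 → |·| ≈ 16.882, ∠ ≈ 86.60°
∠L = (64.61°) − (89.93° + 86.60°) = -111.92°

-111.9°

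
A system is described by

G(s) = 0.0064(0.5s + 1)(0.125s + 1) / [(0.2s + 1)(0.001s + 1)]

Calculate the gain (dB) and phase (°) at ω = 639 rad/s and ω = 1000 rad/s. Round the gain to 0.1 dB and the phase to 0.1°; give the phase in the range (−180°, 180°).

ω = 639: 0.6 dB, 57.0°; ω = 1000: 3.0 dB, 44.7°

At ω = 639 rad/s:
zero (1 + j639·0.5) = 1 + j319.5 → |·| ≈ 319.5, ∠ ≈ 89.82°
zero (1 + j639·0.125) = 1 + j79.875 → |·| ≈ 79.881, ∠ ≈ 89.28°
pole (1 + j639·0.2) = 1 + j127.8 → |·| ≈ 127.8, ∠ ≈ 89.55°
pole (1 + j639·0.001) = 1 + j0.639 → |·| ≈ 1.1867, ∠ ≈ 32.58°
|G| = 0.0064 · 319.5 · 79.881 / (127.8 · 1.1867) ≈ 1.077
Gain = 20 log₁₀(1.077) ≈ 0.64 dB
∠G = (89.82° + 89.28°) − (89.55° + 32.58°) = 56.97°

At ω = 1000 rad/s:
zero (1 + j1000·0.5) = 1 + j500 → |·| ≈ 500, ∠ ≈ 89.89°
zero (1 + j1000·0.125) = 1 + j125 → |·| ≈ 125, ∠ ≈ 89.54°
pole (1 + j1000·0.2) = 1 + j200 → |·| ≈ 200, ∠ ≈ 89.71°
pole (1 + j1000·0.001) = 1 + j1 → |·| ≈ 1.4142, ∠ ≈ 45.00°
|G| = 0.0064 · 500 · 125 / (200 · 1.4142) ≈ 1.4142
Gain = 20 log₁₀(1.4142) ≈ 3.01 dB
∠G = (89.89° + 89.54°) − (89.71° + 45.00°) = 44.72°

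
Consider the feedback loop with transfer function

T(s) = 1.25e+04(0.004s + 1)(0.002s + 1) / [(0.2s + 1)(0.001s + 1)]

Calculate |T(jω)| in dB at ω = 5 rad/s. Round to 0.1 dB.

At ω = 5 rad/s:
zero (1 + j5·0.004) = 1 + j0.02 → |·| ≈ 1.0002, ∠ ≈ 1.15°
zero (1 + j5·0.002) = 1 + j0.01 → |·| ≈ 1, ∠ ≈ 0.57°
pole (1 + j5·0.2) = 1 + j1 → |·| ≈ 1.4142, ∠ ≈ 45.00°
pole (1 + j5·0.001) = 1 + j0.005 → |·| ≈ 1, ∠ ≈ 0.29°
|T| = 1.25e+04 · 1.0002 · 1 / (1.4142 · 1) ≈ 8840.7
Gain = 20 log₁₀(8840.7) ≈ 78.93 dB

78.9 dB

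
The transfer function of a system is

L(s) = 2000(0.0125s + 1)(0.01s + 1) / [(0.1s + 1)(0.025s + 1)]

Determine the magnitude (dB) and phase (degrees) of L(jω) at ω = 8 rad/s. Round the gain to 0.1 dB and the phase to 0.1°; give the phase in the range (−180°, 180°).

At ω = 8 rad/s:
zero (1 + j8·0.0125) = 1 + j0.1 → |·| ≈ 1.005, ∠ ≈ 5.71°
zero (1 + j8·0.01) = 1 + j0.08 → |·| ≈ 1.0032, ∠ ≈ 4.57°
pole (1 + j8·0.1) = 1 + j0.8 → |·| ≈ 1.2806, ∠ ≈ 38.66°
pole (1 + j8·0.025) = 1 + j0.2 → |·| ≈ 1.0198, ∠ ≈ 11.31°
|L| = 2000 · 1.005 · 1.0032 / (1.2806 · 1.0198) ≈ 1544
Gain = 20 log₁₀(1544) ≈ 63.77 dB
∠L = (5.71° + 4.57°) − (38.66° + 11.31°) = -39.69°

63.8 dB, -39.7°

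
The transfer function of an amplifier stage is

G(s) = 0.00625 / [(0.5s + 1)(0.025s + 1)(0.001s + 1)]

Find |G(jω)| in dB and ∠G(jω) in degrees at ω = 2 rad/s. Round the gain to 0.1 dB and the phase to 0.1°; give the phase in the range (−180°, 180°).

At ω = 2 rad/s:
pole (1 + j2·0.5) = 1 + j1 → |·| ≈ 1.4142, ∠ ≈ 45.00°
pole (1 + j2·0.025) = 1 + j0.05 → |·| ≈ 1.0012, ∠ ≈ 2.86°
pole (1 + j2·0.001) = 1 + j0.002 → |·| ≈ 1, ∠ ≈ 0.11°
|G| = 0.00625 · 1 / (1.4142 · 1.0012 · 1) ≈ 0.0044142
Gain = 20 log₁₀(0.0044142) ≈ -47.10 dB
∠G = (0°) − (45.00° + 2.86° + 0.11°) = -47.97°

-47.1 dB, -48.0°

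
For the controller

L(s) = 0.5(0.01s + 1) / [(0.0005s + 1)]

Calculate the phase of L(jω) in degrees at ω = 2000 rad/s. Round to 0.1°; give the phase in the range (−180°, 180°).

42.1°

At ω = 2000 rad/s:
zero (1 + j2000·0.01) = 1 + j20 → |·| ≈ 20.025, ∠ ≈ 87.14°
pole (1 + j2000·0.0005) = 1 + j1 → |·| ≈ 1.4142, ∠ ≈ 45.00°
∠L = (87.14°) − (45.00°) = 42.14°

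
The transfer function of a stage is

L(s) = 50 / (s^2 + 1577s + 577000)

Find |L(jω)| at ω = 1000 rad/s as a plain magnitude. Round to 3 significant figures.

3.06e-05

Substitute s = j1000:
Numerator: 50 = 50 + j0
Denominator: (j1000)^2 + 1577(j1000) + 577000 = -423000 + j1577000
|N| = √(50² + 0²) ≈ 50, ∠N ≈ 0.00°
|D| = √(423000² + 1577000²) ≈ 1.6327e+06, ∠D ≈ 105.02°
|L| = 50 / 1.6327e+06 ≈ 3.0624e-05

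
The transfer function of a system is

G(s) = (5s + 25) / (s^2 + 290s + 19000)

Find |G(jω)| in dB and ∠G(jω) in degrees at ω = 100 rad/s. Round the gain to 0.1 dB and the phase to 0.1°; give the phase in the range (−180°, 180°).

Substitute s = j100:
Numerator: 5(j100) + 25 = 25 + j500
Denominator: (j100)^2 + 290(j100) + 19000 = 9000 + j29000
|N| = √(25² + 500²) ≈ 500.62, ∠N ≈ 87.14°
|D| = √(9000² + 29000²) ≈ 30364, ∠D ≈ 72.76°
|G| = 500.62 / 30364 ≈ 0.016487
Gain = 20 log₁₀(0.016487) ≈ -35.66 dB
∠G = 87.14° − 72.76° = 14.38°

-35.7 dB, 14.4°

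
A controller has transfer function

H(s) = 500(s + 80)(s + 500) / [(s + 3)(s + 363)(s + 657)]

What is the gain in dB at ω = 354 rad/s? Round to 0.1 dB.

At s = jω = j354:
zero (s+80): 80 + j354 → |·| = √(80²+354²) = √131716 ≈ 362.93, ∠ = arctan(354/80) ≈ 77.27°
zero (s+500): 500 + j354 → |·| = √(500²+354²) = √375316 ≈ 612.63, ∠ = arctan(354/500) ≈ 35.30°
pole (s+3): 3 + j354 → |·| = √(3²+354²) = √125325 ≈ 354.01, ∠ = arctan(354/3) ≈ 89.51°
pole (s+363): 363 + j354 → |·| = √(363²+354²) = √257085 ≈ 507.04, ∠ = arctan(354/363) ≈ 44.28°
pole (s+657): 657 + j354 → |·| = √(657²+354²) = √556965 ≈ 746.3, ∠ = arctan(354/657) ≈ 28.32°
|H| = 500 · 2.2234e+05 / 1.3396e+08 ≈ 0.82987
Gain = 20 log₁₀(0.82987) ≈ -1.62 dB

-1.6 dB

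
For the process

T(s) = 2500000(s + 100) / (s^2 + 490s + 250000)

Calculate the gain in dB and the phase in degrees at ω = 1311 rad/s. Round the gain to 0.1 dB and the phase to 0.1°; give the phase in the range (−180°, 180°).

At s = jω = j1311:
zero (s+100): 100 + j1311 → |·| = √(100²+1311²) = √1728721 ≈ 1314.8, ∠ = arctan(1311/100) ≈ 85.64°
quadratic: (j1311)² + 490·j1311 + 250000 = -1468721 + j642390 → |·| ≈ 1.6031e+06, ∠ ≈ 156.38°
|T| = 2500000 · 1314.8 / 1.6031e+06 ≈ 2050.4
Gain = 20 log₁₀(2050.4) ≈ 66.24 dB
∠T = 85.64° − 156.38° = -70.74°

66.2 dB, -70.7°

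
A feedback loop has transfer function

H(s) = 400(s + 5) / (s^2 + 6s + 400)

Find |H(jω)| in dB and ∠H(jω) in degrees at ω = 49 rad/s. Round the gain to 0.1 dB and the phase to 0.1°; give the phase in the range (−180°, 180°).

19.8 dB, -87.5°

At s = jω = j49:
zero (s+5): 5 + j49 → |·| = √(5²+49²) = √2426 ≈ 49.254, ∠ = arctan(49/5) ≈ 84.17°
quadratic: (j49)² + 6·j49 + 400 = -2001 + j294 → |·| ≈ 2022.5, ∠ ≈ 171.64°
|H| = 400 · 49.254 / 2022.5 ≈ 9.7412
Gain = 20 log₁₀(9.7412) ≈ 19.77 dB
∠H = 84.17° − 171.64° = -87.47°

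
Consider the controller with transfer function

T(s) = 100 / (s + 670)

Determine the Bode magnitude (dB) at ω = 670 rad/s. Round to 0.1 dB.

Substitute s = j670:
Numerator: 100 = 100 + j0
Denominator: (j670) + 670 = 670 + j670
|N| = √(100² + 0²) ≈ 100, ∠N ≈ 0.00°
|D| = √(670² + 670²) ≈ 947.52, ∠D ≈ 45.00°
|T| = 100 / 947.52 ≈ 0.10554
Gain = 20 log₁₀(0.10554) ≈ -19.53 dB

-19.5 dB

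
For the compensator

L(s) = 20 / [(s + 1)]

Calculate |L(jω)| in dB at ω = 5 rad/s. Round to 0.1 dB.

At ω = 5 rad/s:
pole (1 + j5·1) = 1 + j5 → |·| ≈ 5.099, ∠ ≈ 78.69°
|L| = 20 · 1 / (5.099) ≈ 3.9223
Gain = 20 log₁₀(3.9223) ≈ 11.87 dB

11.9 dB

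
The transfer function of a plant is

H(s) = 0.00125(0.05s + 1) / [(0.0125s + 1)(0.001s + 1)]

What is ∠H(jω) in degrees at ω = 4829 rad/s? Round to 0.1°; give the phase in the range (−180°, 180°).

-77.6°

At ω = 4829 rad/s:
zero (1 + j4829·0.05) = 1 + j241.45 → |·| ≈ 241.45, ∠ ≈ 89.76°
pole (1 + j4829·0.0125) = 1 + j60.3625 → |·| ≈ 60.371, ∠ ≈ 89.05°
pole (1 + j4829·0.001) = 1 + j4.829 → |·| ≈ 4.9315, ∠ ≈ 78.30°
∠H = (89.76°) − (89.05° + 78.30°) = -77.59°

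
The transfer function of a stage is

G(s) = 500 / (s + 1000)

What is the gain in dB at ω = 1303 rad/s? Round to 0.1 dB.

-10.3 dB

Substitute s = j1303:
Numerator: 500 = 500 + j0
Denominator: (j1303) + 1000 = 1000 + j1303
|N| = √(500² + 0²) ≈ 500, ∠N ≈ 0.00°
|D| = √(1000² + 1303²) ≈ 1642.5, ∠D ≈ 52.50°
|G| = 500 / 1642.5 ≈ 0.30441
Gain = 20 log₁₀(0.30441) ≈ -10.33 dB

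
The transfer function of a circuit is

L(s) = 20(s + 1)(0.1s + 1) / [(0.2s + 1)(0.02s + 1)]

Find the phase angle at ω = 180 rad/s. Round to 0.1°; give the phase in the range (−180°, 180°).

At ω = 180 rad/s:
zero (1 + j180·1) = 1 + j180 → |·| ≈ 180, ∠ ≈ 89.68°
zero (1 + j180·0.1) = 1 + j18 → |·| ≈ 18.028, ∠ ≈ 86.82°
pole (1 + j180·0.2) = 1 + j36 → |·| ≈ 36.014, ∠ ≈ 88.41°
pole (1 + j180·0.02) = 1 + j3.6 → |·| ≈ 3.7363, ∠ ≈ 74.48°
∠L = (89.68° + 86.82°) − (88.41° + 74.48°) = 13.61°

13.6°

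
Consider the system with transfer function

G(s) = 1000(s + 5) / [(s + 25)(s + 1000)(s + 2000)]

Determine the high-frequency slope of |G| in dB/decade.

-40 dB/decade

Each pole contributes −20 dB/decade at high frequency; each zero contributes +20 dB/decade.
Net: 1 zero(s) − 3 pole(s) → -40 dB/decade.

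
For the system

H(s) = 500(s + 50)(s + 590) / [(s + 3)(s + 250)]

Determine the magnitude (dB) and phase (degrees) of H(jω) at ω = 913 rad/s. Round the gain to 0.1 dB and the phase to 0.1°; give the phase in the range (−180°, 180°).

55.2 dB, -20.5°

At s = jω = j913:
zero (s+50): 50 + j913 → |·| = √(50²+913²) = √836069 ≈ 914.37, ∠ = arctan(913/50) ≈ 86.87°
zero (s+590): 590 + j913 → |·| = √(590²+913²) = √1181669 ≈ 1087, ∠ = arctan(913/590) ≈ 57.13°
pole (s+3): 3 + j913 → |·| = √(3²+913²) = √833578 ≈ 913, ∠ = arctan(913/3) ≈ 89.81°
pole (s+250): 250 + j913 → |·| = √(250²+913²) = √896069 ≈ 946.61, ∠ = arctan(913/250) ≈ 74.69°
|H| = 500 · 9.9392e+05 / 8.6425e+05 ≈ 575.02
Gain = 20 log₁₀(575.02) ≈ 55.19 dB
∠H = 144.00° − 164.50° = -20.50°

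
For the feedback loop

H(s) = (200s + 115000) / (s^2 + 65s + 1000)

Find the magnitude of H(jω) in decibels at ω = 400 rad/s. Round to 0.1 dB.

-1.2 dB

Substitute s = j400:
Numerator: 200(j400) + 115000 = 115000 + j80000
Denominator: (j400)^2 + 65(j400) + 1000 = -159000 + j26000
|N| = √(115000² + 80000²) ≈ 1.4009e+05, ∠N ≈ 34.82°
|D| = √(159000² + 26000²) ≈ 1.6111e+05, ∠D ≈ 170.71°
|H| = 1.4009e+05 / 1.6111e+05 ≈ 0.86953
Gain = 20 log₁₀(0.86953) ≈ -1.21 dB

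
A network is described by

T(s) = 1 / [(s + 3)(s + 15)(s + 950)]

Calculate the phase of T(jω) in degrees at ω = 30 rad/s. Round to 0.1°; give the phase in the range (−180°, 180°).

At s = jω = j30:
pole (s+3): 3 + j30 → |·| = √(3²+30²) = √909 ≈ 30.15, ∠ = arctan(30/3) ≈ 84.29°
pole (s+15): 15 + j30 → |·| = √(15²+30²) = √1125 ≈ 33.541, ∠ = arctan(30/15) ≈ 63.43°
pole (s+950): 950 + j30 → |·| = √(950²+30²) = √903400 ≈ 950.47, ∠ = arctan(30/950) ≈ 1.81°
∠T = 0.00° − 149.53° = -149.53°

-149.5°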